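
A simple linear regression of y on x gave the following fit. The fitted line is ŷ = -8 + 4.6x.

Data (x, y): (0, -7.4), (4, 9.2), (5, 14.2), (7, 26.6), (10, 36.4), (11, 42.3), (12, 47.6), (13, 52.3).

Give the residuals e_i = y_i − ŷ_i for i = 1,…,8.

x=0: ŷ = -8 + 4.6·0 = -8; e = -7.4 − (-8) = 0.6
x=4: ŷ = -8 + 4.6·4 = 10.4; e = 9.2 − 10.4 = -1.2
x=5: ŷ = -8 + 4.6·5 = 15; e = 14.2 − 15 = -0.8
x=7: ŷ = -8 + 4.6·7 = 24.2; e = 26.6 − 24.2 = 2.4
x=10: ŷ = -8 + 4.6·10 = 38; e = 36.4 − 38 = -1.6
x=11: ŷ = -8 + 4.6·11 = 42.6; e = 42.3 − 42.6 = -0.3
x=12: ŷ = -8 + 4.6·12 = 47.2; e = 47.6 − 47.2 = 0.4
x=13: ŷ = -8 + 4.6·13 = 51.8; e = 52.3 − 51.8 = 0.5

0.6, -1.2, -0.8, 2.4, -1.6, -0.3, 0.4, 0.5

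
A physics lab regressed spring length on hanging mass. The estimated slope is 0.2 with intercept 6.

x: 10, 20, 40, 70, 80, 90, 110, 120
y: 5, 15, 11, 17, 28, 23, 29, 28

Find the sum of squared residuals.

x=10: ŷ = 6 + 0.2·10 = 8; r = 5 − 8 = -3
x=20: ŷ = 6 + 0.2·20 = 10; r = 15 − 10 = 5
x=40: ŷ = 6 + 0.2·40 = 14; r = 11 − 14 = -3
x=70: ŷ = 6 + 0.2·70 = 20; r = 17 − 20 = -3
x=80: ŷ = 6 + 0.2·80 = 22; r = 28 − 22 = 6
x=90: ŷ = 6 + 0.2·90 = 24; r = 23 − 24 = -1
x=110: ŷ = 6 + 0.2·110 = 28; r = 29 − 28 = 1
x=120: ŷ = 6 + 0.2·120 = 30; r = 28 − 30 = -2
SSE = 9 + 25 + 9 + 9 + 36 + 1 + 1 + 4 = 94

SSE = 94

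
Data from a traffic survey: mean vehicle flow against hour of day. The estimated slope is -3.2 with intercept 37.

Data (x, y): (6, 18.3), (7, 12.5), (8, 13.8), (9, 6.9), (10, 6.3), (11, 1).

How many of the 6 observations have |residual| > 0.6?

5

x=6: ŷ = 37 − 3.2·6 = 17.8; e = 18.3 − 17.8 = 0.5
x=7: ŷ = 37 − 3.2·7 = 14.6; e = 12.5 − 14.6 = -2.1
x=8: ŷ = 37 − 3.2·8 = 11.4; e = 13.8 − 11.4 = 2.4
x=9: ŷ = 37 − 3.2·9 = 8.2; e = 6.9 − 8.2 = -1.3
x=10: ŷ = 37 − 3.2·10 = 5; e = 6.3 − 5 = 1.3
x=11: ŷ = 37 − 3.2·11 = 1.8; e = 1 − 1.8 = -0.8
|e| > 0.6: x=7 (|e|=2.1), x=8 (|e|=2.4), x=9 (|e|=1.3), x=10 (|e|=1.3), x=11 (|e|=0.8) → 5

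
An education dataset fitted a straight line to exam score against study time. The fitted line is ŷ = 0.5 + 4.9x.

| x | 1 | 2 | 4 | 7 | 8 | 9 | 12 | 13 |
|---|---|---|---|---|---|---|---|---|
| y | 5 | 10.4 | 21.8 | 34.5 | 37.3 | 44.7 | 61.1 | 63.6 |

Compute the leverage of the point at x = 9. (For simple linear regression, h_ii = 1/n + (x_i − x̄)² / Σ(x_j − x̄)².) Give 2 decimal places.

x̄ = (1 + 2 + 4 + 7 + 8 + 9 + 12 + 13)/8 = 7
Σ(x − x̄)² = 36 + 25 + 9 + 0 + 1 + 4 + 25 + 36 = 136
h = 1/8 + (2)²/136 = 0.125 + 0.0294118 = 0.15

h = 0.15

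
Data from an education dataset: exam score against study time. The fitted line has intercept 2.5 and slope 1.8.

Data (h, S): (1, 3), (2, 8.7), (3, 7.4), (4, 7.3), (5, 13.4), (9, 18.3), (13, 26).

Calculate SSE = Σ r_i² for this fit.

SSE = 18.24

h=1: ŷ = 2.5 + 1.8·1 = 4.3; r = 3 − 4.3 = -1.3
h=2: ŷ = 2.5 + 1.8·2 = 6.1; r = 8.7 − 6.1 = 2.6
h=3: ŷ = 2.5 + 1.8·3 = 7.9; r = 7.4 − 7.9 = -0.5
h=4: ŷ = 2.5 + 1.8·4 = 9.7; r = 7.3 − 9.7 = -2.4
h=5: ŷ = 2.5 + 1.8·5 = 11.5; r = 13.4 − 11.5 = 1.9
h=9: ŷ = 2.5 + 1.8·9 = 18.7; r = 18.3 − 18.7 = -0.4
h=13: ŷ = 2.5 + 1.8·13 = 25.9; r = 26 − 25.9 = 0.1
SSE = 1.69 + 6.76 + 0.25 + 5.76 + 3.61 + 0.16 + 0.01 = 18.24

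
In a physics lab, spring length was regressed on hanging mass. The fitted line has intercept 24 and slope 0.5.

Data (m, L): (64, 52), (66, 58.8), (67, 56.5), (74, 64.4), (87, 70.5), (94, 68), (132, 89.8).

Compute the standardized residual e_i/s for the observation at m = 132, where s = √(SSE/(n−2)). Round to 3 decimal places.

m=64: ŷ = 24 + 0.5·64 = 56; e = 52 − 56 = -4
m=66: ŷ = 24 + 0.5·66 = 57; e = 58.8 − 57 = 1.8
m=67: ŷ = 24 + 0.5·67 = 57.5; e = 56.5 − 57.5 = -1
m=74: ŷ = 24 + 0.5·74 = 61; e = 64.4 − 61 = 3.4
m=87: ŷ = 24 + 0.5·87 = 67.5; e = 70.5 − 67.5 = 3
m=94: ŷ = 24 + 0.5·94 = 71; e = 68 − 71 = -3
m=132: ŷ = 24 + 0.5·132 = 90; e = 89.8 − 90 = -0.2
SSE = 16 + 3.24 + 1 + 11.56 + 9 + 9 + 0.04 = 49.84
s = √(49.84/5) = 3.15721
e/s = -0.2 / 3.15721 = -0.063

-0.063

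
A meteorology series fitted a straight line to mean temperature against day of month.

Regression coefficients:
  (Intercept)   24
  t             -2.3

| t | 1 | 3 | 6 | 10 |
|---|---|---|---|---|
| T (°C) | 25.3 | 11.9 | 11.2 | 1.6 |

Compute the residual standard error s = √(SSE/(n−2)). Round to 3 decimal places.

t=1: T̂ = 24 − 2.3·1 = 21.7; e = 25.3 − 21.7 = 3.6
t=3: T̂ = 24 − 2.3·3 = 17.1; e = 11.9 − 17.1 = -5.2
t=6: T̂ = 24 − 2.3·6 = 10.2; e = 11.2 − 10.2 = 1
t=10: T̂ = 24 − 2.3·10 = 1; e = 1.6 − 1 = 0.6
SSE = 12.96 + 27.04 + 1 + 0.36 = 41.36
s = √(41.36/2) = √20.68 ≈ 4.548

s = 4.548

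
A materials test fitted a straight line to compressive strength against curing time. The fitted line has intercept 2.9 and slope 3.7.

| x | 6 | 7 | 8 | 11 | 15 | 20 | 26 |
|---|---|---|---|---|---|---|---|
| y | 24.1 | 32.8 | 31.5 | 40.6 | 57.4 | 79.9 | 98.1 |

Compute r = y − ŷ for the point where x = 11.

r = -3

ŷ = 2.9 + 3.7·11 = 43.6
r = 40.6 − 43.6 = -3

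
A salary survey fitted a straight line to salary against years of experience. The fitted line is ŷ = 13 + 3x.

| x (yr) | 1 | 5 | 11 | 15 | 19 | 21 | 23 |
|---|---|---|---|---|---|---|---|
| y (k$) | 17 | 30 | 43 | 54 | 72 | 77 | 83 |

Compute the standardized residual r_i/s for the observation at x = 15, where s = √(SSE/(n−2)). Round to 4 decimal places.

x=1: ŷ = 13 + 3·1 = 16; r = 17 − 16 = 1
x=5: ŷ = 13 + 3·5 = 28; r = 30 − 28 = 2
x=11: ŷ = 13 + 3·11 = 46; r = 43 − 46 = -3
x=15: ŷ = 13 + 3·15 = 58; r = 54 − 58 = -4
x=19: ŷ = 13 + 3·19 = 70; r = 72 − 70 = 2
x=21: ŷ = 13 + 3·21 = 76; r = 77 − 76 = 1
x=23: ŷ = 13 + 3·23 = 82; r = 83 − 82 = 1
SSE = 1 + 4 + 9 + 16 + 4 + 1 + 1 = 36
s = √(36/5) = 2.68328
r/s = -4 / 2.68328 = -1.4907

-1.4907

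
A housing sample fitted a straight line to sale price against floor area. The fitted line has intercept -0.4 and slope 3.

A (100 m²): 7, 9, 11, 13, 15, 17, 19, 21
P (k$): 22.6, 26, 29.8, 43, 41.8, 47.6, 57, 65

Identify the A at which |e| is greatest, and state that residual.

A = 13, e = 4.4

A=7: P̂ = -0.4 + 3·7 = 20.6; e = 22.6 − 20.6 = 2
A=9: P̂ = -0.4 + 3·9 = 26.6; e = 26 − 26.6 = -0.6
A=11: P̂ = -0.4 + 3·11 = 32.6; e = 29.8 − 32.6 = -2.8
A=13: P̂ = -0.4 + 3·13 = 38.6; e = 43 − 38.6 = 4.4
A=15: P̂ = -0.4 + 3·15 = 44.6; e = 41.8 − 44.6 = -2.8
A=17: P̂ = -0.4 + 3·17 = 50.6; e = 47.6 − 50.6 = -3
A=19: P̂ = -0.4 + 3·19 = 56.6; e = 57 − 56.6 = 0.4
A=21: P̂ = -0.4 + 3·21 = 62.6; e = 65 − 62.6 = 2.4
Largest |e| is 4.4 at A = 13, residual 4.4.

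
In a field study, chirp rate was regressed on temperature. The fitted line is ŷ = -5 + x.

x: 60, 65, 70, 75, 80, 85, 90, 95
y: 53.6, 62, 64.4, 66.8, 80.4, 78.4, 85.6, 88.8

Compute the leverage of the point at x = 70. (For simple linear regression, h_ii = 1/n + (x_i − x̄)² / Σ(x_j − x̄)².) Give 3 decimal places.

h = 0.179

x̄ = (60 + 65 + 70 + 75 + 80 + 85 + 90 + 95)/8 = 77.5
Σ(x − x̄)² = 306.25 + 156.25 + 56.25 + 6.25 + 6.25 + 56.25 + 156.25 + 306.25 = 1050
h = 1/8 + (-7.5)²/1050 = 0.125 + 0.0535714 = 0.179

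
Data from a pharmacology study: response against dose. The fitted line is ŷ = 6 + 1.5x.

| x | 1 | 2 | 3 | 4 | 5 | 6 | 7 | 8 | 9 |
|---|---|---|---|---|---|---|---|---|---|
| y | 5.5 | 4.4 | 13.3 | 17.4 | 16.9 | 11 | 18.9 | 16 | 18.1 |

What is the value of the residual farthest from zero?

x=1: ŷ = 6 + 1.5·1 = 7.5; r = 5.5 − 7.5 = -2
x=2: ŷ = 6 + 1.5·2 = 9; r = 4.4 − 9 = -4.6
x=3: ŷ = 6 + 1.5·3 = 10.5; r = 13.3 − 10.5 = 2.8
x=4: ŷ = 6 + 1.5·4 = 12; r = 17.4 − 12 = 5.4
x=5: ŷ = 6 + 1.5·5 = 13.5; r = 16.9 − 13.5 = 3.4
x=6: ŷ = 6 + 1.5·6 = 15; r = 11 − 15 = -4
x=7: ŷ = 6 + 1.5·7 = 16.5; r = 18.9 − 16.5 = 2.4
x=8: ŷ = 6 + 1.5·8 = 18; r = 16 − 18 = -2
x=9: ŷ = 6 + 1.5·9 = 19.5; r = 18.1 − 19.5 = -1.4
Largest |r| is 5.4 at x = 4, residual 5.4.

r = 5.4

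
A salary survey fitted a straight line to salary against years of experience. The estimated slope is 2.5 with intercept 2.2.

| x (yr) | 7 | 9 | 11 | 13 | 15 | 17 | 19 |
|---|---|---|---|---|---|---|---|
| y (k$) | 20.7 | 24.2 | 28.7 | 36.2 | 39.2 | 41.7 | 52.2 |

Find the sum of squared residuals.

SSE = 20

x=7: ŷ = 2.2 + 2.5·7 = 19.7; e = 20.7 − 19.7 = 1
x=9: ŷ = 2.2 + 2.5·9 = 24.7; e = 24.2 − 24.7 = -0.5
x=11: ŷ = 2.2 + 2.5·11 = 29.7; e = 28.7 − 29.7 = -1
x=13: ŷ = 2.2 + 2.5·13 = 34.7; e = 36.2 − 34.7 = 1.5
x=15: ŷ = 2.2 + 2.5·15 = 39.7; e = 39.2 − 39.7 = -0.5
x=17: ŷ = 2.2 + 2.5·17 = 44.7; e = 41.7 − 44.7 = -3
x=19: ŷ = 2.2 + 2.5·19 = 49.7; e = 52.2 − 49.7 = 2.5
SSE = 1 + 0.25 + 1 + 2.25 + 0.25 + 9 + 6.25 = 20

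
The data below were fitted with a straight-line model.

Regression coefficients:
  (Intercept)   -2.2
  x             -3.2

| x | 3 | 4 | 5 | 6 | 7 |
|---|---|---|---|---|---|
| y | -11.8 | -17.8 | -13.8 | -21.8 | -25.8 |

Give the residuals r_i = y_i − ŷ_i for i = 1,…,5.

x=3: ŷ = -2.2 − 3.2·3 = -11.8; r = -11.8 − (-11.8) = 0
x=4: ŷ = -2.2 − 3.2·4 = -15; r = -17.8 − (-15) = -2.8
x=5: ŷ = -2.2 − 3.2·5 = -18.2; r = -13.8 − (-18.2) = 4.4
x=6: ŷ = -2.2 − 3.2·6 = -21.4; r = -21.8 − (-21.4) = -0.4
x=7: ŷ = -2.2 − 3.2·7 = -24.6; r = -25.8 − (-24.6) = -1.2

0, -2.8, 4.4, -0.4, -1.2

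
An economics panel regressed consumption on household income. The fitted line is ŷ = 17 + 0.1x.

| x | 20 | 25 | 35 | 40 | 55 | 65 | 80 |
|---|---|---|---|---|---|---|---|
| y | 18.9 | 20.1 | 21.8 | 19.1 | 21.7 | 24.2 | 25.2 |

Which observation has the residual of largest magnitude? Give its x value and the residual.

x=20: ŷ = 17 + 0.1·20 = 19; r = 18.9 − 19 = -0.1
x=25: ŷ = 17 + 0.1·25 = 19.5; r = 20.1 − 19.5 = 0.6
x=35: ŷ = 17 + 0.1·35 = 20.5; r = 21.8 − 20.5 = 1.3
x=40: ŷ = 17 + 0.1·40 = 21; r = 19.1 − 21 = -1.9
x=55: ŷ = 17 + 0.1·55 = 22.5; r = 21.7 − 22.5 = -0.8
x=65: ŷ = 17 + 0.1·65 = 23.5; r = 24.2 − 23.5 = 0.7
x=80: ŷ = 17 + 0.1·80 = 25; r = 25.2 − 25 = 0.2
Largest |r| is 1.9 at x = 40, residual -1.9.

x = 40, r = -1.9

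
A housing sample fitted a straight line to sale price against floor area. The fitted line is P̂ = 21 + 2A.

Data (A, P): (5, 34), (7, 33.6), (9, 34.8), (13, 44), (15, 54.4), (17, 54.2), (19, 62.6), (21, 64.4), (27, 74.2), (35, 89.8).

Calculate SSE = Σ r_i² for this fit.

SSE = 66.8

A=5: P̂ = 21 + 2·5 = 31; r = 34 − 31 = 3
A=7: P̂ = 21 + 2·7 = 35; r = 33.6 − 35 = -1.4
A=9: P̂ = 21 + 2·9 = 39; r = 34.8 − 39 = -4.2
A=13: P̂ = 21 + 2·13 = 47; r = 44 − 47 = -3
A=15: P̂ = 21 + 2·15 = 51; r = 54.4 − 51 = 3.4
A=17: P̂ = 21 + 2·17 = 55; r = 54.2 − 55 = -0.8
A=19: P̂ = 21 + 2·19 = 59; r = 62.6 − 59 = 3.6
A=21: P̂ = 21 + 2·21 = 63; r = 64.4 − 63 = 1.4
A=27: P̂ = 21 + 2·27 = 75; r = 74.2 − 75 = -0.8
A=35: P̂ = 21 + 2·35 = 91; r = 89.8 − 91 = -1.2
SSE = 9 + 1.96 + 17.64 + 9 + 11.56 + 0.64 + 12.96 + 1.96 + 0.64 + 1.44 = 66.8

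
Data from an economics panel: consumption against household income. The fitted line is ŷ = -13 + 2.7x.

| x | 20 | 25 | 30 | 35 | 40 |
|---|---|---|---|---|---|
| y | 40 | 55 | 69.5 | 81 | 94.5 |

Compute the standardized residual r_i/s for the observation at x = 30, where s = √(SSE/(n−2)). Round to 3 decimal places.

x=20: ŷ = -13 + 2.7·20 = 41; r = 40 − 41 = -1
x=25: ŷ = -13 + 2.7·25 = 54.5; r = 55 − 54.5 = 0.5
x=30: ŷ = -13 + 2.7·30 = 68; r = 69.5 − 68 = 1.5
x=35: ŷ = -13 + 2.7·35 = 81.5; r = 81 − 81.5 = -0.5
x=40: ŷ = -13 + 2.7·40 = 95; r = 94.5 − 95 = -0.5
SSE = 1 + 0.25 + 2.25 + 0.25 + 0.25 = 4
s = √(4/3) = 1.1547
r/s = 1.5 / 1.1547 = 1.299

1.299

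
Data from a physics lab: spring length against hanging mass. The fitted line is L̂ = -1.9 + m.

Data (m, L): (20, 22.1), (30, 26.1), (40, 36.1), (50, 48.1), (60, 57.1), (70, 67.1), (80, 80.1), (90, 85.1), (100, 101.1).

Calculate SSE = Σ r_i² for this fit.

SSE = 48

m=20: L̂ = -1.9 + 20 = 18.1; r = 22.1 − 18.1 = 4
m=30: L̂ = -1.9 + 30 = 28.1; r = 26.1 − 28.1 = -2
m=40: L̂ = -1.9 + 40 = 38.1; r = 36.1 − 38.1 = -2
m=50: L̂ = -1.9 + 50 = 48.1; r = 48.1 − 48.1 = 0
m=60: L̂ = -1.9 + 60 = 58.1; r = 57.1 − 58.1 = -1
m=70: L̂ = -1.9 + 70 = 68.1; r = 67.1 − 68.1 = -1
m=80: L̂ = -1.9 + 80 = 78.1; r = 80.1 − 78.1 = 2
m=90: L̂ = -1.9 + 90 = 88.1; r = 85.1 − 88.1 = -3
m=100: L̂ = -1.9 + 100 = 98.1; r = 101.1 − 98.1 = 3
SSE = 16 + 4 + 4 + 0 + 1 + 1 + 4 + 9 + 9 = 48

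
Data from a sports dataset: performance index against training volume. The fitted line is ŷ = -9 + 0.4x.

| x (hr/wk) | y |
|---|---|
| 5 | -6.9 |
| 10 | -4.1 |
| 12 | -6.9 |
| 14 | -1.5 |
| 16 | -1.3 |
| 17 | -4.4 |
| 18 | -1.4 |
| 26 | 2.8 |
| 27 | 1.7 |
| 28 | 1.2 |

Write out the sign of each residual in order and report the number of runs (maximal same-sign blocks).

x=5: ŷ = -9 + 0.4·5 = -7; e = -6.9 − (-7) = 0.1
x=10: ŷ = -9 + 0.4·10 = -5; e = -4.1 − (-5) = 0.9
x=12: ŷ = -9 + 0.4·12 = -4.2; e = -6.9 − (-4.2) = -2.7
x=14: ŷ = -9 + 0.4·14 = -3.4; e = -1.5 − (-3.4) = 1.9
x=16: ŷ = -9 + 0.4·16 = -2.6; e = -1.3 − (-2.6) = 1.3
x=17: ŷ = -9 + 0.4·17 = -2.2; e = -4.4 − (-2.2) = -2.2
x=18: ŷ = -9 + 0.4·18 = -1.8; e = -1.4 − (-1.8) = 0.4
x=26: ŷ = -9 + 0.4·26 = 1.4; e = 2.8 − 1.4 = 1.4
x=27: ŷ = -9 + 0.4·27 = 1.8; e = 1.7 − 1.8 = -0.1
x=28: ŷ = -9 + 0.4·28 = 2.2; e = 1.2 − 2.2 = -1
Signs: + + − + + − + + − −
Runs: +×2, −×1, +×2, −×1, +×2, −×2 → 6

6 runs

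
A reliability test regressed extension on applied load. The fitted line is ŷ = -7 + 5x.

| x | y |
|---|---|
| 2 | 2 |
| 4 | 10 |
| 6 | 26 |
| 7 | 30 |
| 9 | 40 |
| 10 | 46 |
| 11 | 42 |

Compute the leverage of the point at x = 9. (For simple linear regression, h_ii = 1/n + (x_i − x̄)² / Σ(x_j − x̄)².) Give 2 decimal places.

h = 0.21

x̄ = (2 + 4 + 6 + 7 + 9 + 10 + 11)/7 = 7
Σ(x − x̄)² = 25 + 9 + 1 + 0 + 4 + 9 + 16 = 64
h = 1/7 + (2)²/64 = 0.142857 + 0.0625 = 0.21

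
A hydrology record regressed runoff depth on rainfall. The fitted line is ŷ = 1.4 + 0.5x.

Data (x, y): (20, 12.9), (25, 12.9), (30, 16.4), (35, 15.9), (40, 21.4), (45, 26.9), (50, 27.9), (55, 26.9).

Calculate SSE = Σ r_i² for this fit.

x=20: ŷ = 1.4 + 0.5·20 = 11.4; r = 12.9 − 11.4 = 1.5
x=25: ŷ = 1.4 + 0.5·25 = 13.9; r = 12.9 − 13.9 = -1
x=30: ŷ = 1.4 + 0.5·30 = 16.4; r = 16.4 − 16.4 = 0
x=35: ŷ = 1.4 + 0.5·35 = 18.9; r = 15.9 − 18.9 = -3
x=40: ŷ = 1.4 + 0.5·40 = 21.4; r = 21.4 − 21.4 = 0
x=45: ŷ = 1.4 + 0.5·45 = 23.9; r = 26.9 − 23.9 = 3
x=50: ŷ = 1.4 + 0.5·50 = 26.4; r = 27.9 − 26.4 = 1.5
x=55: ŷ = 1.4 + 0.5·55 = 28.9; r = 26.9 − 28.9 = -2
SSE = 2.25 + 1 + 0 + 9 + 0 + 9 + 2.25 + 4 = 27.5

SSE = 27.5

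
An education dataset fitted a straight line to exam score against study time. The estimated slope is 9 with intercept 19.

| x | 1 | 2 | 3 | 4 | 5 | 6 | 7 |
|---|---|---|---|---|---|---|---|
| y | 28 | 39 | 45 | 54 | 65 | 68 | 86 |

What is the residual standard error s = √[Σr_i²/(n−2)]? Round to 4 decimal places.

x=1: ŷ = 19 + 9·1 = 28; r = 28 − 28 = 0
x=2: ŷ = 19 + 9·2 = 37; r = 39 − 37 = 2
x=3: ŷ = 19 + 9·3 = 46; r = 45 − 46 = -1
x=4: ŷ = 19 + 9·4 = 55; r = 54 − 55 = -1
x=5: ŷ = 19 + 9·5 = 64; r = 65 − 64 = 1
x=6: ŷ = 19 + 9·6 = 73; r = 68 − 73 = -5
x=7: ŷ = 19 + 9·7 = 82; r = 86 − 82 = 4
SSE = 0 + 4 + 1 + 1 + 1 + 25 + 16 = 48
s = √(48/5) = √9.6 ≈ 3.0984

s = 3.0984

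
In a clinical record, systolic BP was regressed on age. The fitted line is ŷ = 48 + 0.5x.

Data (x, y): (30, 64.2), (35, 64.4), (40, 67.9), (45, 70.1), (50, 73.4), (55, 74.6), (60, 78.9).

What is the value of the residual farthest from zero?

x=30: ŷ = 48 + 0.5·30 = 63; r = 64.2 − 63 = 1.2
x=35: ŷ = 48 + 0.5·35 = 65.5; r = 64.4 − 65.5 = -1.1
x=40: ŷ = 48 + 0.5·40 = 68; r = 67.9 − 68 = -0.1
x=45: ŷ = 48 + 0.5·45 = 70.5; r = 70.1 − 70.5 = -0.4
x=50: ŷ = 48 + 0.5·50 = 73; r = 73.4 − 73 = 0.4
x=55: ŷ = 48 + 0.5·55 = 75.5; r = 74.6 − 75.5 = -0.9
x=60: ŷ = 48 + 0.5·60 = 78; r = 78.9 − 78 = 0.9
Largest |r| is 1.2 at x = 30, residual 1.2.

r = 1.2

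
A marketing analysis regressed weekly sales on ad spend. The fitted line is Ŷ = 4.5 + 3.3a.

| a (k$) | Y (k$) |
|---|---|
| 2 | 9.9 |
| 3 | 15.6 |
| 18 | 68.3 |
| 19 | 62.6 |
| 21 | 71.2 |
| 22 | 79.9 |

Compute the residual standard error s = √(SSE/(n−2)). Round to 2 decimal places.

s = 3.81

a=2: Ŷ = 4.5 + 3.3·2 = 11.1; r = 9.9 − 11.1 = -1.2
a=3: Ŷ = 4.5 + 3.3·3 = 14.4; r = 15.6 − 14.4 = 1.2
a=18: Ŷ = 4.5 + 3.3·18 = 63.9; r = 68.3 − 63.9 = 4.4
a=19: Ŷ = 4.5 + 3.3·19 = 67.2; r = 62.6 − 67.2 = -4.6
a=21: Ŷ = 4.5 + 3.3·21 = 73.8; r = 71.2 − 73.8 = -2.6
a=22: Ŷ = 4.5 + 3.3·22 = 77.1; r = 79.9 − 77.1 = 2.8
SSE = 1.44 + 1.44 + 19.36 + 21.16 + 6.76 + 7.84 = 58
s = √(58/4) = √14.5 ≈ 3.81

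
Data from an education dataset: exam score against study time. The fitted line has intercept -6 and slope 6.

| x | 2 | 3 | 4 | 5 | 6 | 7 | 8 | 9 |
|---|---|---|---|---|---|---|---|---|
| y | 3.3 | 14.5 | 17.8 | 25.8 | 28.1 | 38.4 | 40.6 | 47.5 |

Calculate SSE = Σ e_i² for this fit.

SSE = 28.4

x=2: ŷ = -6 + 6·2 = 6; e = 3.3 − 6 = -2.7
x=3: ŷ = -6 + 6·3 = 12; e = 14.5 − 12 = 2.5
x=4: ŷ = -6 + 6·4 = 18; e = 17.8 − 18 = -0.2
x=5: ŷ = -6 + 6·5 = 24; e = 25.8 − 24 = 1.8
x=6: ŷ = -6 + 6·6 = 30; e = 28.1 − 30 = -1.9
x=7: ŷ = -6 + 6·7 = 36; e = 38.4 − 36 = 2.4
x=8: ŷ = -6 + 6·8 = 42; e = 40.6 − 42 = -1.4
x=9: ŷ = -6 + 6·9 = 48; e = 47.5 − 48 = -0.5
SSE = 7.29 + 6.25 + 0.04 + 3.24 + 3.61 + 5.76 + 1.96 + 0.25 = 28.4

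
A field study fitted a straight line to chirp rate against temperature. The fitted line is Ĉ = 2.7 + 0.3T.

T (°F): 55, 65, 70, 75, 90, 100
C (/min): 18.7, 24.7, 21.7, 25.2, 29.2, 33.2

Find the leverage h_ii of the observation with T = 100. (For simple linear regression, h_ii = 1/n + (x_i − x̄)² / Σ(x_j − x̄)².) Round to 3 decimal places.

h = 0.593

T̄ = (55 + 65 + 70 + 75 + 90 + 100)/6 = 75.8333
Σ(T − T̄)² = 434.028 + 117.361 + 34.0278 + 0.694444 + 200.694 + 584.028 = 1370.83
h = 1/6 + (24.1667)²/1370.83 = 0.166667 + 0.426039 = 0.593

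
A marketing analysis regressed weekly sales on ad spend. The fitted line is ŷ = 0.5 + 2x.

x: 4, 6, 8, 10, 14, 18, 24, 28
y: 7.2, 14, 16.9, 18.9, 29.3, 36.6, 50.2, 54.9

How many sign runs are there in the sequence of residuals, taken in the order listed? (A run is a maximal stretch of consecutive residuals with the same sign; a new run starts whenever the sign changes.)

x=4: ŷ = 0.5 + 2·4 = 8.5; r = 7.2 − 8.5 = -1.3
x=6: ŷ = 0.5 + 2·6 = 12.5; r = 14 − 12.5 = 1.5
x=8: ŷ = 0.5 + 2·8 = 16.5; r = 16.9 − 16.5 = 0.4
x=10: ŷ = 0.5 + 2·10 = 20.5; r = 18.9 − 20.5 = -1.6
x=14: ŷ = 0.5 + 2·14 = 28.5; r = 29.3 − 28.5 = 0.8
x=18: ŷ = 0.5 + 2·18 = 36.5; r = 36.6 − 36.5 = 0.1
x=24: ŷ = 0.5 + 2·24 = 48.5; r = 50.2 − 48.5 = 1.7
x=28: ŷ = 0.5 + 2·28 = 56.5; r = 54.9 − 56.5 = -1.6
Signs: − + + − + + + −
Runs: −×1, +×2, −×1, +×3, −×1 → 5

5 runs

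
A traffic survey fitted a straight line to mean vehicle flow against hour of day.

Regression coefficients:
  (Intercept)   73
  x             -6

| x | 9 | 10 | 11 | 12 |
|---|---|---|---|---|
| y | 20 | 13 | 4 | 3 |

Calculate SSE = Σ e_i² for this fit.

SSE = 14

x=9: ŷ = 73 − 6·9 = 19; e = 20 − 19 = 1
x=10: ŷ = 73 − 6·10 = 13; e = 13 − 13 = 0
x=11: ŷ = 73 − 6·11 = 7; e = 4 − 7 = -3
x=12: ŷ = 73 − 6·12 = 1; e = 3 − 1 = 2
SSE = 1 + 0 + 9 + 4 = 14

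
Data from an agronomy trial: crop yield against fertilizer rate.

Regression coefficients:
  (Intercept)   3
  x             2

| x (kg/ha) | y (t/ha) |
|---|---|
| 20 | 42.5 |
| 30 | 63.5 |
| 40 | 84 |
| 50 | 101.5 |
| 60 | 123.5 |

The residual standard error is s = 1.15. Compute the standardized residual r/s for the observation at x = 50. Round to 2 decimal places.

-1.30

ŷ = 3 + 2·50 = 103
r = 101.5 − 103 = -1.5
r/s = -1.5 / 1.15 = -1.30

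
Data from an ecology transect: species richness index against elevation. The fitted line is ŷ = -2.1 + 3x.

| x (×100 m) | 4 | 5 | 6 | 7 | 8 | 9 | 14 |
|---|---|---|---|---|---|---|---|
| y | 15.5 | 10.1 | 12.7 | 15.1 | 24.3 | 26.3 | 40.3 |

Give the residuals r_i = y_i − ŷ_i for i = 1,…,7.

5.6, -2.8, -3.2, -3.8, 2.4, 1.4, 0.4

x=4: ŷ = -2.1 + 3·4 = 9.9; r = 15.5 − 9.9 = 5.6
x=5: ŷ = -2.1 + 3·5 = 12.9; r = 10.1 − 12.9 = -2.8
x=6: ŷ = -2.1 + 3·6 = 15.9; r = 12.7 − 15.9 = -3.2
x=7: ŷ = -2.1 + 3·7 = 18.9; r = 15.1 − 18.9 = -3.8
x=8: ŷ = -2.1 + 3·8 = 21.9; r = 24.3 − 21.9 = 2.4
x=9: ŷ = -2.1 + 3·9 = 24.9; r = 26.3 − 24.9 = 1.4
x=14: ŷ = -2.1 + 3·14 = 39.9; r = 40.3 − 39.9 = 0.4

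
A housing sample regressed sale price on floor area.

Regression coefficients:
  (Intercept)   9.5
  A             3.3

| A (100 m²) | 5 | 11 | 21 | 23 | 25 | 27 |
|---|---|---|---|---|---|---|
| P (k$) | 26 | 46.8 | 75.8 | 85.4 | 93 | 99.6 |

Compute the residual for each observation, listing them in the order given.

0, 1, -3, 0, 1, 1

A=5: ŷ = 9.5 + 3.3·5 = 26; r = 26 − 26 = 0
A=11: ŷ = 9.5 + 3.3·11 = 45.8; r = 46.8 − 45.8 = 1
A=21: ŷ = 9.5 + 3.3·21 = 78.8; r = 75.8 − 78.8 = -3
A=23: ŷ = 9.5 + 3.3·23 = 85.4; r = 85.4 − 85.4 = 0
A=25: ŷ = 9.5 + 3.3·25 = 92; r = 93 − 92 = 1
A=27: ŷ = 9.5 + 3.3·27 = 98.6; r = 99.6 − 98.6 = 1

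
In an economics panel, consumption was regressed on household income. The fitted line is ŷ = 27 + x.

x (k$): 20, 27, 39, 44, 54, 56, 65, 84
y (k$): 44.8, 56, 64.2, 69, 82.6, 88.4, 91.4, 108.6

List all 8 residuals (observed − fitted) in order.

x=20: ŷ = 27 + 20 = 47; e = 44.8 − 47 = -2.2
x=27: ŷ = 27 + 27 = 54; e = 56 − 54 = 2
x=39: ŷ = 27 + 39 = 66; e = 64.2 − 66 = -1.8
x=44: ŷ = 27 + 44 = 71; e = 69 − 71 = -2
x=54: ŷ = 27 + 54 = 81; e = 82.6 − 81 = 1.6
x=56: ŷ = 27 + 56 = 83; e = 88.4 − 83 = 5.4
x=65: ŷ = 27 + 65 = 92; e = 91.4 − 92 = -0.6
x=84: ŷ = 27 + 84 = 111; e = 108.6 − 111 = -2.4

-2.2, 2, -1.8, -2, 1.6, 5.4, -0.6, -2.4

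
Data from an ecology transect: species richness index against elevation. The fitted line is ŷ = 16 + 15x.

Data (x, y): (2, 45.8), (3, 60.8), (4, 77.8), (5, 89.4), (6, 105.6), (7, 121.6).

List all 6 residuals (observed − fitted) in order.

-0.2, -0.2, 1.8, -1.6, -0.4, 0.6

x=2: ŷ = 16 + 15·2 = 46; e = 45.8 − 46 = -0.2
x=3: ŷ = 16 + 15·3 = 61; e = 60.8 − 61 = -0.2
x=4: ŷ = 16 + 15·4 = 76; e = 77.8 − 76 = 1.8
x=5: ŷ = 16 + 15·5 = 91; e = 89.4 − 91 = -1.6
x=6: ŷ = 16 + 15·6 = 106; e = 105.6 − 106 = -0.4
x=7: ŷ = 16 + 15·7 = 121; e = 121.6 − 121 = 0.6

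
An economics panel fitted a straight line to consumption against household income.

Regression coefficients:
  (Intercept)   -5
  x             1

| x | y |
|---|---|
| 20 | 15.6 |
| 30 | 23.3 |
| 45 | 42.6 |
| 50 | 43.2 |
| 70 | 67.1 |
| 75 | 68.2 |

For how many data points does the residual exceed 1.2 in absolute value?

x=20: ŷ = -5 + 20 = 15; r = 15.6 − 15 = 0.6
x=30: ŷ = -5 + 30 = 25; r = 23.3 − 25 = -1.7
x=45: ŷ = -5 + 45 = 40; r = 42.6 − 40 = 2.6
x=50: ŷ = -5 + 50 = 45; r = 43.2 − 45 = -1.8
x=70: ŷ = -5 + 70 = 65; r = 67.1 − 65 = 2.1
x=75: ŷ = -5 + 75 = 70; r = 68.2 − 70 = -1.8
|r| > 1.2: x=30 (|r|=1.7), x=45 (|r|=2.6), x=50 (|r|=1.8), x=70 (|r|=2.1), x=75 (|r|=1.8) → 5

5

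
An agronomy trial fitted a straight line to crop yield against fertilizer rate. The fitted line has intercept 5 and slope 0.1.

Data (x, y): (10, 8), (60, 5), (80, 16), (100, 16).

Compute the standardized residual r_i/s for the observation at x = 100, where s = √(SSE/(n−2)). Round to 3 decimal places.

0.200

x=10: ŷ = 5 + 0.1·10 = 6; r = 8 − 6 = 2
x=60: ŷ = 5 + 0.1·60 = 11; r = 5 − 11 = -6
x=80: ŷ = 5 + 0.1·80 = 13; r = 16 − 13 = 3
x=100: ŷ = 5 + 0.1·100 = 15; r = 16 − 15 = 1
SSE = 4 + 36 + 9 + 1 = 50
s = √(50/2) = 5
r/s = 1 / 5 = 0.200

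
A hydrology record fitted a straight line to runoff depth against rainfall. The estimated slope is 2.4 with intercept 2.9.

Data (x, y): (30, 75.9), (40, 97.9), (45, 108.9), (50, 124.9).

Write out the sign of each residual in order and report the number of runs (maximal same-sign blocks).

3 runs

x=30: ŷ = 2.9 + 2.4·30 = 74.9; r = 75.9 − 74.9 = 1
x=40: ŷ = 2.9 + 2.4·40 = 98.9; r = 97.9 − 98.9 = -1
x=45: ŷ = 2.9 + 2.4·45 = 110.9; r = 108.9 − 110.9 = -2
x=50: ŷ = 2.9 + 2.4·50 = 122.9; r = 124.9 − 122.9 = 2
Signs: + − − +
Runs: +×1, −×2, +×1 → 3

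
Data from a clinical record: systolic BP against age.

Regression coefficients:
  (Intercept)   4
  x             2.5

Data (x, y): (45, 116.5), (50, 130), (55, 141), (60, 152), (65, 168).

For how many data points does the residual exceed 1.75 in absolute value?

x=45: ŷ = 4 + 2.5·45 = 116.5; r = 116.5 − 116.5 = 0
x=50: ŷ = 4 + 2.5·50 = 129; r = 130 − 129 = 1
x=55: ŷ = 4 + 2.5·55 = 141.5; r = 141 − 141.5 = -0.5
x=60: ŷ = 4 + 2.5·60 = 154; r = 152 − 154 = -2
x=65: ŷ = 4 + 2.5·65 = 166.5; r = 168 − 166.5 = 1.5
|r| > 1.75: x=60 (|r|=2) → 1

1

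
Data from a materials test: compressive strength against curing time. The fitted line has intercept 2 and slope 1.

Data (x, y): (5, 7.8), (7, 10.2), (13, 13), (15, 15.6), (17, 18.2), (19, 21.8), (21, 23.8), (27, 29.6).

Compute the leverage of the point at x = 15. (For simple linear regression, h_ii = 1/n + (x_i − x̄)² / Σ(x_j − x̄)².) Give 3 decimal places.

h = 0.126

x̄ = (5 + 7 + 13 + 15 + 17 + 19 + 21 + 27)/8 = 15.5
Σ(x − x̄)² = 110.25 + 72.25 + 6.25 + 0.25 + 2.25 + 12.25 + 30.25 + 132.25 = 366
h = 1/8 + (-0.5)²/366 = 0.125 + 0.00068306 = 0.126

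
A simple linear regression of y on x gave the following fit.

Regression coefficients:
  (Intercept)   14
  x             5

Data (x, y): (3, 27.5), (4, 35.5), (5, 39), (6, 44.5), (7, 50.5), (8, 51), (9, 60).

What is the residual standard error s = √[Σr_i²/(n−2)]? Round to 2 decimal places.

s = 1.84

x=3: ŷ = 14 + 5·3 = 29; r = 27.5 − 29 = -1.5
x=4: ŷ = 14 + 5·4 = 34; r = 35.5 − 34 = 1.5
x=5: ŷ = 14 + 5·5 = 39; r = 39 − 39 = 0
x=6: ŷ = 14 + 5·6 = 44; r = 44.5 − 44 = 0.5
x=7: ŷ = 14 + 5·7 = 49; r = 50.5 − 49 = 1.5
x=8: ŷ = 14 + 5·8 = 54; r = 51 − 54 = -3
x=9: ŷ = 14 + 5·9 = 59; r = 60 − 59 = 1
SSE = 2.25 + 2.25 + 0 + 0.25 + 2.25 + 9 + 1 = 17
s = √(17/5) = √3.4 ≈ 1.84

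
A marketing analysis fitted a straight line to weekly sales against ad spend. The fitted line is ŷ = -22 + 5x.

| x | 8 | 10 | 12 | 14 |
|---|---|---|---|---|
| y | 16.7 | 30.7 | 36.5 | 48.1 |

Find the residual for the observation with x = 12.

e = -1.5

ŷ = -22 + 5·12 = 38
e = 36.5 − 38 = -1.5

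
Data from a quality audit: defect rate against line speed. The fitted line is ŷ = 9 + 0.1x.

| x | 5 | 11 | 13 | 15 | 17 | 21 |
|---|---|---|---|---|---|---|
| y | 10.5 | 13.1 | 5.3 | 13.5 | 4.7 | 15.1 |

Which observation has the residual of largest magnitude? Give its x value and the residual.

x=5: ŷ = 9 + 0.1·5 = 9.5; e = 10.5 − 9.5 = 1
x=11: ŷ = 9 + 0.1·11 = 10.1; e = 13.1 − 10.1 = 3
x=13: ŷ = 9 + 0.1·13 = 10.3; e = 5.3 − 10.3 = -5
x=15: ŷ = 9 + 0.1·15 = 10.5; e = 13.5 − 10.5 = 3
x=17: ŷ = 9 + 0.1·17 = 10.7; e = 4.7 − 10.7 = -6
x=21: ŷ = 9 + 0.1·21 = 11.1; e = 15.1 − 11.1 = 4
Largest |e| is 6 at x = 17, residual -6.

x = 17, e = -6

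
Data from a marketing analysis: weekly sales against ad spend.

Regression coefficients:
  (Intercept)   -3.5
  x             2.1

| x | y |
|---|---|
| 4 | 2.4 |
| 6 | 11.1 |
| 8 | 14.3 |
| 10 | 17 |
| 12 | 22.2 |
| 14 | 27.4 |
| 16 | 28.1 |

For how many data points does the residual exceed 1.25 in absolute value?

x=4: ŷ = -3.5 + 2.1·4 = 4.9; r = 2.4 − 4.9 = -2.5
x=6: ŷ = -3.5 + 2.1·6 = 9.1; r = 11.1 − 9.1 = 2
x=8: ŷ = -3.5 + 2.1·8 = 13.3; r = 14.3 − 13.3 = 1
x=10: ŷ = -3.5 + 2.1·10 = 17.5; r = 17 − 17.5 = -0.5
x=12: ŷ = -3.5 + 2.1·12 = 21.7; r = 22.2 − 21.7 = 0.5
x=14: ŷ = -3.5 + 2.1·14 = 25.9; r = 27.4 − 25.9 = 1.5
x=16: ŷ = -3.5 + 2.1·16 = 30.1; r = 28.1 − 30.1 = -2
|r| > 1.25: x=4 (|r|=2.5), x=6 (|r|=2), x=14 (|r|=1.5), x=16 (|r|=2) → 4

4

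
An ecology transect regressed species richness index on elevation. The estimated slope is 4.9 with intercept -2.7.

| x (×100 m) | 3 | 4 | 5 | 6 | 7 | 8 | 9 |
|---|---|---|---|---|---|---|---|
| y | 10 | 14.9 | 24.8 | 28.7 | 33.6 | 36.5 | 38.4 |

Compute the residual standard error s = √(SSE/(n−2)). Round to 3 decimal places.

s = 2.608

x=3: ŷ = -2.7 + 4.9·3 = 12; e = 10 − 12 = -2
x=4: ŷ = -2.7 + 4.9·4 = 16.9; e = 14.9 − 16.9 = -2
x=5: ŷ = -2.7 + 4.9·5 = 21.8; e = 24.8 − 21.8 = 3
x=6: ŷ = -2.7 + 4.9·6 = 26.7; e = 28.7 − 26.7 = 2
x=7: ŷ = -2.7 + 4.9·7 = 31.6; e = 33.6 − 31.6 = 2
x=8: ŷ = -2.7 + 4.9·8 = 36.5; e = 36.5 − 36.5 = 0
x=9: ŷ = -2.7 + 4.9·9 = 41.4; e = 38.4 − 41.4 = -3
SSE = 4 + 4 + 9 + 4 + 4 + 0 + 9 = 34
s = √(34/5) = √6.8 ≈ 2.608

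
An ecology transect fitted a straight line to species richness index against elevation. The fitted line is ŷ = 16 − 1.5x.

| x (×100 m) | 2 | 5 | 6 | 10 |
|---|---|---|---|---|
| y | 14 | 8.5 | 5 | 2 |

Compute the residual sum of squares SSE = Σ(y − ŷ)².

x=2: ŷ = 16 − 1.5·2 = 13; e = 14 − 13 = 1
x=5: ŷ = 16 − 1.5·5 = 8.5; e = 8.5 − 8.5 = 0
x=6: ŷ = 16 − 1.5·6 = 7; e = 5 − 7 = -2
x=10: ŷ = 16 − 1.5·10 = 1; e = 2 − 1 = 1
SSE = 1 + 0 + 4 + 1 = 6

SSE = 6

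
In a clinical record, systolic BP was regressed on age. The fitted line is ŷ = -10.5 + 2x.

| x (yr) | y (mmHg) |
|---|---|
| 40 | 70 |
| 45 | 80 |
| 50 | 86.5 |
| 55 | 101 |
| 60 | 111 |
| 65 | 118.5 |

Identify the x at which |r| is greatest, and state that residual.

x = 50, r = -3

x=40: ŷ = -10.5 + 2·40 = 69.5; r = 70 − 69.5 = 0.5
x=45: ŷ = -10.5 + 2·45 = 79.5; r = 80 − 79.5 = 0.5
x=50: ŷ = -10.5 + 2·50 = 89.5; r = 86.5 − 89.5 = -3
x=55: ŷ = -10.5 + 2·55 = 99.5; r = 101 − 99.5 = 1.5
x=60: ŷ = -10.5 + 2·60 = 109.5; r = 111 − 109.5 = 1.5
x=65: ŷ = -10.5 + 2·65 = 119.5; r = 118.5 − 119.5 = -1
Largest |r| is 3 at x = 50, residual -3.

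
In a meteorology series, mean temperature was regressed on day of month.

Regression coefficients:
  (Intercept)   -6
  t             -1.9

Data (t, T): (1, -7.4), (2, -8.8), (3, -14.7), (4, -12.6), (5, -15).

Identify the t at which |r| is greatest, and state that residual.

t = 3, r = -3

t=1: ŷ = -6 − 1.9·1 = -7.9; r = -7.4 − (-7.9) = 0.5
t=2: ŷ = -6 − 1.9·2 = -9.8; r = -8.8 − (-9.8) = 1
t=3: ŷ = -6 − 1.9·3 = -11.7; r = -14.7 − (-11.7) = -3
t=4: ŷ = -6 − 1.9·4 = -13.6; r = -12.6 − (-13.6) = 1
t=5: ŷ = -6 − 1.9·5 = -15.5; r = -15 − (-15.5) = 0.5
Largest |r| is 3 at t = 3, residual -3.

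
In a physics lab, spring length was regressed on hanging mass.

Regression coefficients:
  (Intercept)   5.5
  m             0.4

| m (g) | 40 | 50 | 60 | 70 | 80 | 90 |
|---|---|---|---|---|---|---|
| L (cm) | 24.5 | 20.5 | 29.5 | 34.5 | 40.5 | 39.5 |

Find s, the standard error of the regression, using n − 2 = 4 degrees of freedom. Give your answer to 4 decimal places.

m=40: L̂ = 5.5 + 0.4·40 = 21.5; r = 24.5 − 21.5 = 3
m=50: L̂ = 5.5 + 0.4·50 = 25.5; r = 20.5 − 25.5 = -5
m=60: L̂ = 5.5 + 0.4·60 = 29.5; r = 29.5 − 29.5 = 0
m=70: L̂ = 5.5 + 0.4·70 = 33.5; r = 34.5 − 33.5 = 1
m=80: L̂ = 5.5 + 0.4·80 = 37.5; r = 40.5 − 37.5 = 3
m=90: L̂ = 5.5 + 0.4·90 = 41.5; r = 39.5 − 41.5 = -2
SSE = 9 + 25 + 0 + 1 + 9 + 4 = 48
s = √(48/4) = √12 ≈ 3.4641

s = 3.4641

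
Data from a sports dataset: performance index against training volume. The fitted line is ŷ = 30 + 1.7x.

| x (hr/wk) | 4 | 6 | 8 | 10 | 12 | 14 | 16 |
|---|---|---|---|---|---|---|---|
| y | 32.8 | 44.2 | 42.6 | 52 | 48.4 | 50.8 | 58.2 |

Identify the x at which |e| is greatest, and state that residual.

x=4: ŷ = 30 + 1.7·4 = 36.8; e = 32.8 − 36.8 = -4
x=6: ŷ = 30 + 1.7·6 = 40.2; e = 44.2 − 40.2 = 4
x=8: ŷ = 30 + 1.7·8 = 43.6; e = 42.6 − 43.6 = -1
x=10: ŷ = 30 + 1.7·10 = 47; e = 52 − 47 = 5
x=12: ŷ = 30 + 1.7·12 = 50.4; e = 48.4 − 50.4 = -2
x=14: ŷ = 30 + 1.7·14 = 53.8; e = 50.8 − 53.8 = -3
x=16: ŷ = 30 + 1.7·16 = 57.2; e = 58.2 − 57.2 = 1
Largest |e| is 5 at x = 10, residual 5.

x = 10, e = 5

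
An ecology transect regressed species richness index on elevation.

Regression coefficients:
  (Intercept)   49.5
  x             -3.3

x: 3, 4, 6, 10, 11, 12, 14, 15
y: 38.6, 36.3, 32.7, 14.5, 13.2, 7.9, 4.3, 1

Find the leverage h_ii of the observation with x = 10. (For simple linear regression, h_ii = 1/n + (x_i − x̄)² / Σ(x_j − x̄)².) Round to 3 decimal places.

x̄ = (3 + 4 + 6 + 10 + 11 + 12 + 14 + 15)/8 = 9.375
Σ(x − x̄)² = 40.6406 + 28.8906 + 11.3906 + 0.390625 + 2.64062 + 6.89062 + 21.3906 + 31.6406 = 143.875
h = 1/8 + (0.625)²/143.875 = 0.125 + 0.00271503 = 0.128

h = 0.128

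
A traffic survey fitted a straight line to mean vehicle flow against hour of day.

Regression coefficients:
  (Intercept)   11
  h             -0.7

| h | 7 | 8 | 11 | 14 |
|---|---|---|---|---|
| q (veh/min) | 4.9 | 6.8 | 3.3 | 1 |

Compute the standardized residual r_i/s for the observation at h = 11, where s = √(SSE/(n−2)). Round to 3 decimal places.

0.000

h=7: ŷ = 11 − 0.7·7 = 6.1; r = 4.9 − 6.1 = -1.2
h=8: ŷ = 11 − 0.7·8 = 5.4; r = 6.8 − 5.4 = 1.4
h=11: ŷ = 11 − 0.7·11 = 3.3; r = 3.3 − 3.3 = 0
h=14: ŷ = 11 − 0.7·14 = 1.2; r = 1 − 1.2 = -0.2
SSE = 1.44 + 1.96 + 0 + 0.04 = 3.44
s = √(3.44/2) = 1.31149
r/s = 0 / 1.31149 = 0.000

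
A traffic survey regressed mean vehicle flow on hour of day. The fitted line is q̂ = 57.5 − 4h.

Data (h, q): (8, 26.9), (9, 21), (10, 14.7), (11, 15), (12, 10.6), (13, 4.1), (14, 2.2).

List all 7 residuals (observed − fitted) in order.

h=8: q̂ = 57.5 − 4·8 = 25.5; r = 26.9 − 25.5 = 1.4
h=9: q̂ = 57.5 − 4·9 = 21.5; r = 21 − 21.5 = -0.5
h=10: q̂ = 57.5 − 4·10 = 17.5; r = 14.7 − 17.5 = -2.8
h=11: q̂ = 57.5 − 4·11 = 13.5; r = 15 − 13.5 = 1.5
h=12: q̂ = 57.5 − 4·12 = 9.5; r = 10.6 − 9.5 = 1.1
h=13: q̂ = 57.5 − 4·13 = 5.5; r = 4.1 − 5.5 = -1.4
h=14: q̂ = 57.5 − 4·14 = 1.5; r = 2.2 − 1.5 = 0.7

1.4, -0.5, -2.8, 1.5, 1.1, -1.4, 0.7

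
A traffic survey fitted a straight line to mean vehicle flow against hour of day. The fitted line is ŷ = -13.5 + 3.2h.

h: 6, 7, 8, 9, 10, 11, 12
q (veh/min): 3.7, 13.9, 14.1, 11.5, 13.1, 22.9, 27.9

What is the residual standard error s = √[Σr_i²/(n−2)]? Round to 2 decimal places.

h=6: ŷ = -13.5 + 3.2·6 = 5.7; r = 3.7 − 5.7 = -2
h=7: ŷ = -13.5 + 3.2·7 = 8.9; r = 13.9 − 8.9 = 5
h=8: ŷ = -13.5 + 3.2·8 = 12.1; r = 14.1 − 12.1 = 2
h=9: ŷ = -13.5 + 3.2·9 = 15.3; r = 11.5 − 15.3 = -3.8
h=10: ŷ = -13.5 + 3.2·10 = 18.5; r = 13.1 − 18.5 = -5.4
h=11: ŷ = -13.5 + 3.2·11 = 21.7; r = 22.9 − 21.7 = 1.2
h=12: ŷ = -13.5 + 3.2·12 = 24.9; r = 27.9 − 24.9 = 3
SSE = 4 + 25 + 4 + 14.44 + 29.16 + 1.44 + 9 = 87.04
s = √(87.04/5) = √17.408 ≈ 4.17

s = 4.17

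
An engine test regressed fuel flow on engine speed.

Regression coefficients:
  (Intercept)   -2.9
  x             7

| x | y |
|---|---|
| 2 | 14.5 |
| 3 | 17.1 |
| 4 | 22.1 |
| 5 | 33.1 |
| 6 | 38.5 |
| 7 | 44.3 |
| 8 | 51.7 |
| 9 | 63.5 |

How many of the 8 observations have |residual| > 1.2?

5

x=2: ŷ = -2.9 + 7·2 = 11.1; e = 14.5 − 11.1 = 3.4
x=3: ŷ = -2.9 + 7·3 = 18.1; e = 17.1 − 18.1 = -1
x=4: ŷ = -2.9 + 7·4 = 25.1; e = 22.1 − 25.1 = -3
x=5: ŷ = -2.9 + 7·5 = 32.1; e = 33.1 − 32.1 = 1
x=6: ŷ = -2.9 + 7·6 = 39.1; e = 38.5 − 39.1 = -0.6
x=7: ŷ = -2.9 + 7·7 = 46.1; e = 44.3 − 46.1 = -1.8
x=8: ŷ = -2.9 + 7·8 = 53.1; e = 51.7 − 53.1 = -1.4
x=9: ŷ = -2.9 + 7·9 = 60.1; e = 63.5 − 60.1 = 3.4
|e| > 1.2: x=2 (|e|=3.4), x=4 (|e|=3), x=7 (|e|=1.8), x=8 (|e|=1.4), x=9 (|e|=3.4) → 5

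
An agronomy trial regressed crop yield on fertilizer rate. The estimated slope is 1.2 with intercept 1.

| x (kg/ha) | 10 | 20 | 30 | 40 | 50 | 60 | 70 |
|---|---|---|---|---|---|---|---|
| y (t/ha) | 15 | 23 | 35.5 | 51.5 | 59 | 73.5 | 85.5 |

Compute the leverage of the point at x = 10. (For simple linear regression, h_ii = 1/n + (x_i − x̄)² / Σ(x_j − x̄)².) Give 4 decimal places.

h = 0.4643

x̄ = (10 + 20 + 30 + 40 + 50 + 60 + 70)/7 = 40
Σ(x − x̄)² = 900 + 400 + 100 + 0 + 100 + 400 + 900 = 2800
h = 1/7 + (-30)²/2800 = 0.142857 + 0.321429 = 0.4643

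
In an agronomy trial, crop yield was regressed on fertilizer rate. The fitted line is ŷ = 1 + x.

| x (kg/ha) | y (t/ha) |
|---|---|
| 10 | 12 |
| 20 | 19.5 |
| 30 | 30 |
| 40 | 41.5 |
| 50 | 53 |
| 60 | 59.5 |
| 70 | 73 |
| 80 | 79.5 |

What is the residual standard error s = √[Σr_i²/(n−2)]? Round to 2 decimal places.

s = 1.68

x=10: ŷ = 1 + 10 = 11; r = 12 − 11 = 1
x=20: ŷ = 1 + 20 = 21; r = 19.5 − 21 = -1.5
x=30: ŷ = 1 + 30 = 31; r = 30 − 31 = -1
x=40: ŷ = 1 + 40 = 41; r = 41.5 − 41 = 0.5
x=50: ŷ = 1 + 50 = 51; r = 53 − 51 = 2
x=60: ŷ = 1 + 60 = 61; r = 59.5 − 61 = -1.5
x=70: ŷ = 1 + 70 = 71; r = 73 − 71 = 2
x=80: ŷ = 1 + 80 = 81; r = 79.5 − 81 = -1.5
SSE = 1 + 2.25 + 1 + 0.25 + 4 + 2.25 + 4 + 2.25 = 17
s = √(17/6) = √2.83333 ≈ 1.68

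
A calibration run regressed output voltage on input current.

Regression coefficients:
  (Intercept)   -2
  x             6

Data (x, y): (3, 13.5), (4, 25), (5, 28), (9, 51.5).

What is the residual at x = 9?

r = -0.5

ŷ = -2 + 6·9 = 52
r = 51.5 − 52 = -0.5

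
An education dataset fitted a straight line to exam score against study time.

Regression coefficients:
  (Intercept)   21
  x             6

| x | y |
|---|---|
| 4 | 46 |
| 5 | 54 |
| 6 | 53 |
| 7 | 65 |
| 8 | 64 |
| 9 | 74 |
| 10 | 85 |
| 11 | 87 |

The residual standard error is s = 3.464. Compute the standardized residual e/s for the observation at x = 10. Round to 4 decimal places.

1.1547

ŷ = 21 + 6·10 = 81
e = 85 − 81 = 4
e/s = 4 / 3.464 = 1.1547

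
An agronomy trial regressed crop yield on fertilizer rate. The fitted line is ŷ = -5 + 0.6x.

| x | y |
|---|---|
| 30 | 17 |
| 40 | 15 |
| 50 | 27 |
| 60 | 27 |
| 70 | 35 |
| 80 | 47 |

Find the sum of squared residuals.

x=30: ŷ = -5 + 0.6·30 = 13; e = 17 − 13 = 4
x=40: ŷ = -5 + 0.6·40 = 19; e = 15 − 19 = -4
x=50: ŷ = -5 + 0.6·50 = 25; e = 27 − 25 = 2
x=60: ŷ = -5 + 0.6·60 = 31; e = 27 − 31 = -4
x=70: ŷ = -5 + 0.6·70 = 37; e = 35 − 37 = -2
x=80: ŷ = -5 + 0.6·80 = 43; e = 47 − 43 = 4
SSE = 16 + 16 + 4 + 16 + 4 + 16 = 72

SSE = 72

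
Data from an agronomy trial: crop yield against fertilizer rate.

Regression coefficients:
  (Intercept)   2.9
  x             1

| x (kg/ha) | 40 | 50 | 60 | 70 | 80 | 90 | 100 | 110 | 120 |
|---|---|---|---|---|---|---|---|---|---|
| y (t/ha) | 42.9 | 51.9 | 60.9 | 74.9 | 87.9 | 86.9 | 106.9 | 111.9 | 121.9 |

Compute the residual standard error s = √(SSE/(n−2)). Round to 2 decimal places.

s = 3.55

x=40: ŷ = 2.9 + 40 = 42.9; e = 42.9 − 42.9 = 0
x=50: ŷ = 2.9 + 50 = 52.9; e = 51.9 − 52.9 = -1
x=60: ŷ = 2.9 + 60 = 62.9; e = 60.9 − 62.9 = -2
x=70: ŷ = 2.9 + 70 = 72.9; e = 74.9 − 72.9 = 2
x=80: ŷ = 2.9 + 80 = 82.9; e = 87.9 − 82.9 = 5
x=90: ŷ = 2.9 + 90 = 92.9; e = 86.9 − 92.9 = -6
x=100: ŷ = 2.9 + 100 = 102.9; e = 106.9 − 102.9 = 4
x=110: ŷ = 2.9 + 110 = 112.9; e = 111.9 − 112.9 = -1
x=120: ŷ = 2.9 + 120 = 122.9; e = 121.9 − 122.9 = -1
SSE = 0 + 1 + 4 + 4 + 25 + 36 + 16 + 1 + 1 = 88
s = √(88/7) = √12.5714 ≈ 3.55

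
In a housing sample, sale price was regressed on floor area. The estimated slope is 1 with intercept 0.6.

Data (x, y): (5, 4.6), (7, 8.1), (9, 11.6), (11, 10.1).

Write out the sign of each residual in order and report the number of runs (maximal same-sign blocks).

x=5: ŷ = 0.6 + 5 = 5.6; r = 4.6 − 5.6 = -1
x=7: ŷ = 0.6 + 7 = 7.6; r = 8.1 − 7.6 = 0.5
x=9: ŷ = 0.6 + 9 = 9.6; r = 11.6 − 9.6 = 2
x=11: ŷ = 0.6 + 11 = 11.6; r = 10.1 − 11.6 = -1.5
Signs: − + + −
Runs: −×1, +×2, −×1 → 3

3 runs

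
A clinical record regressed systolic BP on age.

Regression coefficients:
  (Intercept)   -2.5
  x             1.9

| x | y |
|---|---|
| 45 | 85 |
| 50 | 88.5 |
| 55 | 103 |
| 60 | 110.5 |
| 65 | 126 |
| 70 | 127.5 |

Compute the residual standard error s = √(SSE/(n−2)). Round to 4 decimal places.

s = 3.7417

x=45: ŷ = -2.5 + 1.9·45 = 83; e = 85 − 83 = 2
x=50: ŷ = -2.5 + 1.9·50 = 92.5; e = 88.5 − 92.5 = -4
x=55: ŷ = -2.5 + 1.9·55 = 102; e = 103 − 102 = 1
x=60: ŷ = -2.5 + 1.9·60 = 111.5; e = 110.5 − 111.5 = -1
x=65: ŷ = -2.5 + 1.9·65 = 121; e = 126 − 121 = 5
x=70: ŷ = -2.5 + 1.9·70 = 130.5; e = 127.5 − 130.5 = -3
SSE = 4 + 16 + 1 + 1 + 25 + 9 = 56
s = √(56/4) = √14 ≈ 3.7417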